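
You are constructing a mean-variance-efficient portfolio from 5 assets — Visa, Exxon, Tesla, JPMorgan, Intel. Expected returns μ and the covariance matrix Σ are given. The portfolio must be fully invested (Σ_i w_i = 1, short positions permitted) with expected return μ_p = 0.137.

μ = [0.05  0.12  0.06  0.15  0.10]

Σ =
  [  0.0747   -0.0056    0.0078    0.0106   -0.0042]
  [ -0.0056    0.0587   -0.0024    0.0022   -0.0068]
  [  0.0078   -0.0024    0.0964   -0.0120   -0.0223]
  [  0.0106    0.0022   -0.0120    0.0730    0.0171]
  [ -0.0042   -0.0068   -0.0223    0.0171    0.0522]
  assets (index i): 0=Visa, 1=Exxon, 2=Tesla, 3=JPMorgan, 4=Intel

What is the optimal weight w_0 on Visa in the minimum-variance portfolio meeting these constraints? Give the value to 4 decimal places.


x=Σ⁻¹μ = [0.6131  2.3716  1.3697  1.5702  2.3447]
y=Σ⁻¹𝟙 = [13.7891  22.0384  17.2144  7.2779  28.1073]
a=μᵀx=0.867431  b=𝟙ᵀx=8.269344  c=𝟙ᵀy=88.427127  D=ac−b²=8.322373
λ₁=(c·0.137−b)/D = (88.427127·0.137−8.269344)/8.322373 = 0.462028
λ₂=(a−b·0.137)/D = (0.867431−8.269344·0.137)/8.322373 = -0.031898
w* = 0.462028·x + -0.031898·y:
  w_0 = 0.462028·0.6131 + -0.031898·13.7891 = -0.1566  (Visa)
  w_1 = 0.462028·2.3716 + -0.031898·22.0384 = 0.3927  (Exxon)
  w_2 = 0.462028·1.3697 + -0.031898·17.2144 = 0.0837  (Tesla)
  w_3 = 0.462028·1.5702 + -0.031898·7.2779 = 0.4933  (JPMorgan)
  w_4 = 0.462028·2.3447 + -0.031898·28.1073 = 0.1868  (Intel)
Σw_i=1.0000  μᵀw=0.1370
σ²=wᵀΣw=λ₁·μ_p+λ₂ = 0.462028·0.137 + -0.031898 = 0.031400 ≈ 0.0314

-0.1566


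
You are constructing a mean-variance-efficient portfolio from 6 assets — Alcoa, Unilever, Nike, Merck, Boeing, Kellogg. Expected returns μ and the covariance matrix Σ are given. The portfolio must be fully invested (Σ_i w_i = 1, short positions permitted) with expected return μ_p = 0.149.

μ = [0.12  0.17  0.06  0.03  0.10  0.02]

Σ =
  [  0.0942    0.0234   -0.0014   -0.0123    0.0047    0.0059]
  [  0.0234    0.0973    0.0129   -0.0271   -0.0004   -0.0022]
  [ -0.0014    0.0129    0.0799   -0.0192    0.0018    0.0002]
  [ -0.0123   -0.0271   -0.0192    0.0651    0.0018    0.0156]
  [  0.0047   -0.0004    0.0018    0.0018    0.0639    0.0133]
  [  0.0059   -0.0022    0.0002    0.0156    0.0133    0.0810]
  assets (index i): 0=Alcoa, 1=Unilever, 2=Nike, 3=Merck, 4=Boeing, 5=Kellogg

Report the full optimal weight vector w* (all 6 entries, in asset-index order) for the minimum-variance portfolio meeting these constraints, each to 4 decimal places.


0.2052  0.5167  0.0015  0.1680  0.3654  -0.2568

p=Σ⁻¹μ = [0.9930  1.8738  0.8465  1.7217  1.5053  -0.3553]
q=Σ⁻¹𝟙 = [10.0784  13.0873  16.5485  26.0897  12.7896  4.8015]
a=μᵀp=0.683563  b=𝟙ᵀp=6.584852  c=𝟙ᵀq=83.395032  D=ac−b²=13.645452
λ₁=(c·0.149−b)/D = (83.395032·0.149−6.584852)/13.645452 = 0.428055
λ₂=(a−b·0.149)/D = (0.683563−6.584852·0.149)/13.645452 = -0.021808
w* = 0.428055·p + -0.021808·q:
  w_0 = 0.428055·0.9930 + -0.021808·10.0784 = 0.2052  (Alcoa)
  w_1 = 0.428055·1.8738 + -0.021808·13.0873 = 0.5167  (Unilever)
  w_2 = 0.428055·0.8465 + -0.021808·16.5485 = 0.0015  (Nike)
  w_3 = 0.428055·1.7217 + -0.021808·26.0897 = 0.1680  (Merck)
  w_4 = 0.428055·1.5053 + -0.021808·12.7896 = 0.3654  (Boeing)
  w_5 = 0.428055·-0.3553 + -0.021808·4.8015 = -0.2568  (Kellogg)
Σw_i=1.0000  μᵀw=0.1490
σ²=wᵀΣw=λ₁·μ_p+λ₂ = 0.428055·0.149 + -0.021808 = 0.041972 ≈ 0.0420


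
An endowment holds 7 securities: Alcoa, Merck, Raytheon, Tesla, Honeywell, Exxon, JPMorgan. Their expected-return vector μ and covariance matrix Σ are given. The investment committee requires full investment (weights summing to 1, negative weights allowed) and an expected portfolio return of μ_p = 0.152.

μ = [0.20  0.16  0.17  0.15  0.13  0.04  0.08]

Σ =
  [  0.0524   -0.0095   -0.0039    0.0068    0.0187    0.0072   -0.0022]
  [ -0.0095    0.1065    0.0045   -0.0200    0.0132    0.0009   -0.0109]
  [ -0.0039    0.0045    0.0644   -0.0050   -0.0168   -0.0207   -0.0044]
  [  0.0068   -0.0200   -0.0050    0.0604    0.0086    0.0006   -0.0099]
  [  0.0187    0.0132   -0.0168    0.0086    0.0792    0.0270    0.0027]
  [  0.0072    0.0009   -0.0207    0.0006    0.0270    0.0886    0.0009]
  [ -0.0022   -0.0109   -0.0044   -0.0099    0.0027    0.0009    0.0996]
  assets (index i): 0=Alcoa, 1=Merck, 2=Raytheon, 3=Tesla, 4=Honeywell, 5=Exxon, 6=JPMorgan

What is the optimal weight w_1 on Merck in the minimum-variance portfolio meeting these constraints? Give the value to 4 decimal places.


u=Σ⁻¹μ = [3.9188  2.4519  3.4126  3.3450  0.3543  0.7583  1.6249]
v=Σ⁻¹𝟙 = [18.2962  15.5386  23.6738  23.5631  2.8925  13.9763  15.3281]
a=μᵀu=2.464335  b=𝟙ᵀu=15.865743  c=𝟙ᵀv=113.268533  D=ac−b²=27.409764
λ₁=(c·0.152−b)/D = (113.268533·0.152−15.865743)/27.409764 = 0.049292
λ₂=(a−b·0.152)/D = (2.464335−15.865743·0.152)/27.409764 = 0.001924
w* = 0.049292·u + 0.001924·v:
  w_0 = 0.049292·3.9188 + 0.001924·18.2962 = 0.2284  (Alcoa)
  w_1 = 0.049292·2.4519 + 0.001924·15.5386 = 0.1508  (Merck)
  w_2 = 0.049292·3.4126 + 0.001924·23.6738 = 0.2138  (Raytheon)
  w_3 = 0.049292·3.3450 + 0.001924·23.5631 = 0.2102  (Tesla)
  w_4 = 0.049292·0.3543 + 0.001924·2.8925 = 0.0230  (Honeywell)
  w_5 = 0.049292·0.7583 + 0.001924·13.9763 = 0.0643  (Exxon)
  w_6 = 0.049292·1.6249 + 0.001924·15.3281 = 0.1096  (JPMorgan)
Σw_i=1.0000  μᵀw=0.1520
σ²=wᵀΣw=λ₁·μ_p+λ₂ = 0.049292·0.152 + 0.001924 = 0.009417 ≈ 0.0094

0.1508


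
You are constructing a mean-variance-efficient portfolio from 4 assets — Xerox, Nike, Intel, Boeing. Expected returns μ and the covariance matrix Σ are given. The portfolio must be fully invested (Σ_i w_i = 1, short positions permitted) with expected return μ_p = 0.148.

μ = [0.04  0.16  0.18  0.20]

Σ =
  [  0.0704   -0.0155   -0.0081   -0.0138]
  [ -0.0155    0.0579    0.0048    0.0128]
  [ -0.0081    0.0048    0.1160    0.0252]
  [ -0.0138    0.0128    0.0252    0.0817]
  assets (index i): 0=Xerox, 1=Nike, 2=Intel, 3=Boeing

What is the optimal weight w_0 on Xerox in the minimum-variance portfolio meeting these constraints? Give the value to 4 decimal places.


0.2153

p=Σ⁻¹μ = [1.6738  2.6841  1.1315  1.9612]
q=Σ⁻¹𝟙 = [21.5087  20.1138  6.9954  10.5640]
a=μᵀp=1.092308  b=𝟙ᵀp=7.450516  c=𝟙ᵀq=59.181788  D=ac−b²=9.134557
λ₁=(c·0.148−b)/D = (59.181788·0.148−7.450516)/9.134557 = 0.143235
λ₂=(a−b·0.148)/D = (1.092308−7.450516·0.148)/9.134557 = -0.001135
w* = 0.143235·p + -0.001135·q:
  w_0 = 0.143235·1.6738 + -0.001135·21.5087 = 0.2153  (Xerox)
  w_1 = 0.143235·2.6841 + -0.001135·20.1138 = 0.3616  (Nike)
  w_2 = 0.143235·1.1315 + -0.001135·6.9954 = 0.1541  (Intel)
  w_3 = 0.143235·1.9612 + -0.001135·10.5640 = 0.2689  (Boeing)
Σw_i=1.0000  μᵀw=0.1480
σ²=wᵀΣw=λ₁·μ_p+λ₂ = 0.143235·0.148 + -0.001135 = 0.020064 ≈ 0.0201


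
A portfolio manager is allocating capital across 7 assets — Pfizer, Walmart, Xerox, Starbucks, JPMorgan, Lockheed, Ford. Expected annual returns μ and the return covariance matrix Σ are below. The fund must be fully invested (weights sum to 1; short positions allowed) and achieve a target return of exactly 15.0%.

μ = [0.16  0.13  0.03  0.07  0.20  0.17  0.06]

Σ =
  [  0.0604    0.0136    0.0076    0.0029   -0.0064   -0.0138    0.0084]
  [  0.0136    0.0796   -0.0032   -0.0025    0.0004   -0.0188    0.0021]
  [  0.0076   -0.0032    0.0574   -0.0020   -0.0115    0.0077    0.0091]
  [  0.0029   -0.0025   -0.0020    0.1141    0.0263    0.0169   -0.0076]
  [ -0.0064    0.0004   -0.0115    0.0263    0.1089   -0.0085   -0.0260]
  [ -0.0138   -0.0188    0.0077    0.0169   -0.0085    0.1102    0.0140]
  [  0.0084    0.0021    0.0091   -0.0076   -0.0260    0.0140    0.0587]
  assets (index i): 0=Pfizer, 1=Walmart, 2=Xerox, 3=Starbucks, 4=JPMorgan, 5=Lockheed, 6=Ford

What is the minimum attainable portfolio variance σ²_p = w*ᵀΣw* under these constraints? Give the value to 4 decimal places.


0.0140

p=Σ⁻¹μ = [2.9012  1.6349  0.2545  -0.2670  2.5201  2.2691  1.0495]
q=Σ⁻¹𝟙 = [12.9134  12.9720  15.5736  5.1611  15.2101  9.9964  17.3306]
a=μᵀp=1.618402  b=𝟙ᵀp=10.362227  c=𝟙ᵀq=89.157133  D=ac−b²=36.916280
λ₁=(c·0.150−b)/D = (89.157133·0.150−10.362227)/36.916280 = 0.081572
λ₂=(a−b·0.150)/D = (1.618402−10.362227·0.150)/36.916280 = 0.001735
w* = 0.081572·p + 0.001735·q:
  w_0 = 0.081572·2.9012 + 0.001735·12.9134 = 0.2591  (Pfizer)
  w_1 = 0.081572·1.6349 + 0.001735·12.9720 = 0.1559  (Walmart)
  w_2 = 0.081572·0.2545 + 0.001735·15.5736 = 0.0478  (Xerox)
  w_3 = 0.081572·-0.2670 + 0.001735·5.1611 = -0.0128  (Starbucks)
  w_4 = 0.081572·2.5201 + 0.001735·15.2101 = 0.2320  (JPMorgan)
  w_5 = 0.081572·2.2691 + 0.001735·9.9964 = 0.2024  (Lockheed)
  w_6 = 0.081572·1.0495 + 0.001735·17.3306 = 0.1157  (Ford)
Σw_i=1.0000  μᵀw=0.1500
σ²=wᵀΣw=λ₁·μ_p+λ₂ = 0.081572·0.150 + 0.001735 = 0.013971 ≈ 0.0140


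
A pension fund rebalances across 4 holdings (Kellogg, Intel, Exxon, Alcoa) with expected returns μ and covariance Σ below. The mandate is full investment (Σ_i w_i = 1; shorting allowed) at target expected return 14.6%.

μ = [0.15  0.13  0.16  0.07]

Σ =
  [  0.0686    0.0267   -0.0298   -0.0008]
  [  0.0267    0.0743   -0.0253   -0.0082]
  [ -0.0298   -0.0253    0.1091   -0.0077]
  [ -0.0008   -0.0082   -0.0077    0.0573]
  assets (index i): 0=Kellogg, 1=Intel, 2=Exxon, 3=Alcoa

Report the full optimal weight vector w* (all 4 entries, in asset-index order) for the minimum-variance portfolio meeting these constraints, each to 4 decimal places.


u=Σ⁻¹μ = [2.6565  1.9526  2.7799  1.9117]
v=Σ⁻¹𝟙 = [16.7573  16.4556  19.1552  22.6149]
a=μᵀu=1.230913  b=𝟙ᵀu=9.300694  c=𝟙ᵀv=74.982993  D=ac−b²=5.794632
λ₁=(c·0.146−b)/D = (74.982993·0.146−9.300694)/5.794632 = 0.284198
λ₂=(a−b·0.146)/D = (1.230913−9.300694·0.146)/5.794632 = -0.021915
w* = 0.284198·u + -0.021915·v:
  w_0 = 0.284198·2.6565 + -0.021915·16.7573 = 0.3877  (Kellogg)
  w_1 = 0.284198·1.9526 + -0.021915·16.4556 = 0.1943  (Intel)
  w_2 = 0.284198·2.7799 + -0.021915·19.1552 = 0.3703  (Exxon)
  w_3 = 0.284198·1.9117 + -0.021915·22.6149 = 0.0477  (Alcoa)
Σw_i=1.0000  μᵀw=0.1460
σ²=wᵀΣw=λ₁·μ_p+λ₂ = 0.284198·0.146 + -0.021915 = 0.019578 ≈ 0.0196

0.3877  0.1943  0.3703  0.0477


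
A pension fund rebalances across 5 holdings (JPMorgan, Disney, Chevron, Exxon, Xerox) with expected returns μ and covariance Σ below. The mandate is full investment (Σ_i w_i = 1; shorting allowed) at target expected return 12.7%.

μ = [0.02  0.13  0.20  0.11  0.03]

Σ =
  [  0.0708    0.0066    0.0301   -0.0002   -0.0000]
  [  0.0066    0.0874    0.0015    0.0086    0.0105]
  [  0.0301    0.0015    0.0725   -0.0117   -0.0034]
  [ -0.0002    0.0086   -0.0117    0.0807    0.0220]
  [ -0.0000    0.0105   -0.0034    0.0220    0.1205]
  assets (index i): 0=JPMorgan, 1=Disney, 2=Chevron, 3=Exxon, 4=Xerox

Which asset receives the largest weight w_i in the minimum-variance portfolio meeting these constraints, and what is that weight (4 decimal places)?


u=Σ⁻¹μ = [-1.3594  1.3667  3.5740  1.7568  -0.0900]
v=Σ⁻¹𝟙 = [8.0563  8.7773  12.4262  11.7112  5.7464]
a=μᵀu=1.055829  b=𝟙ᵀu=5.248035  c=𝟙ᵀv=46.717340  D=ac−b²=21.783639
λ₁=(c·0.127−b)/D = (46.717340·0.127−5.248035)/21.783639 = 0.031449
λ₂=(a−b·0.127)/D = (1.055829−5.248035·0.127)/21.783639 = 0.017873
w* = 0.031449·u + 0.017873·v:
  w_0 = 0.031449·-1.3594 + 0.017873·8.0563 = 0.1012  (JPMorgan)
  w_1 = 0.031449·1.3667 + 0.017873·8.7773 = 0.1999  (Disney)
  w_2 = 0.031449·3.5740 + 0.017873·12.4262 = 0.3345  (Chevron)
  w_3 = 0.031449·1.7568 + 0.017873·11.7112 = 0.2646  (Exxon)
  w_4 = 0.031449·-0.0900 + 0.017873·5.7464 = 0.0999  (Xerox)
Σw_i=1.0000  μᵀw=0.1270
σ²=wᵀΣw=λ₁·μ_p+λ₂ = 0.031449·0.127 + 0.017873 = 0.021866 ≈ 0.0219

Chevron (0.3345)


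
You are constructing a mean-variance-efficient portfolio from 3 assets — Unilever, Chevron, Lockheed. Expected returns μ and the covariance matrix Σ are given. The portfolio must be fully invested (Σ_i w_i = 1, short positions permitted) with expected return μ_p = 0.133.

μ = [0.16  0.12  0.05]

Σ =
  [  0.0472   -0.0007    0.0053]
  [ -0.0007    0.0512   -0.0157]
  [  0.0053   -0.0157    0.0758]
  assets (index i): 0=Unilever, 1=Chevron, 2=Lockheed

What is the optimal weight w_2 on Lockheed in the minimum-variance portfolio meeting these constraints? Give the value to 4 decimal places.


0.1074

p=Σ⁻¹μ = [3.3191  2.6912  0.9850]
q=Σ⁻¹𝟙 = [19.6486  25.0126  16.9995]
a=μᵀp=0.903249  b=𝟙ᵀp=6.995256  c=𝟙ᵀq=61.660647  D=ac−b²=6.761341
λ₁=(c·0.133−b)/D = (61.660647·0.133−6.995256)/6.761341 = 0.178309
λ₂=(a−b·0.133)/D = (0.903249−6.995256·0.133)/6.761341 = -0.004011
w* = 0.178309·p + -0.004011·q:
  w_0 = 0.178309·3.3191 + -0.004011·19.6486 = 0.5130  (Unilever)
  w_1 = 0.178309·2.6912 + -0.004011·25.0126 = 0.3795  (Chevron)
  w_2 = 0.178309·0.9850 + -0.004011·16.9995 = 0.1074  (Lockheed)
Σw_i=1.0000  μᵀw=0.1330
σ²=wᵀΣw=λ₁·μ_p+λ₂ = 0.178309·0.133 + -0.004011 = 0.019704 ≈ 0.0197


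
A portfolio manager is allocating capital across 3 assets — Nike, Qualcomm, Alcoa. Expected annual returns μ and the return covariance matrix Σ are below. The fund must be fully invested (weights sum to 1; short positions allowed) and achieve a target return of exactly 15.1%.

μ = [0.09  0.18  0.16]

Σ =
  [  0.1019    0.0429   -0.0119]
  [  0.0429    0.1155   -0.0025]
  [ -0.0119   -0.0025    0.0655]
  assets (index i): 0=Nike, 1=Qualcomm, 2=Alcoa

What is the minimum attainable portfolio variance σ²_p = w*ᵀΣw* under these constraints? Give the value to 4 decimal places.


0.0321

g=Σ⁻¹μ = [0.6017  1.3913  2.6052]
h=Σ⁻¹𝟙 = [9.5076  5.4990  17.2044]
a=μᵀg=0.721421  b=𝟙ᵀg=4.598208  c=𝟙ᵀh=32.211006  D=ac−b²=2.094190
λ₁=(c·0.151−b)/D = (32.211006·0.151−4.598208)/2.094190 = 0.126853
λ₂=(a−b·0.151)/D = (0.721421−4.598208·0.151)/2.094190 = 0.012937
w* = 0.126853·g + 0.012937·h:
  w_0 = 0.126853·0.6017 + 0.012937·9.5076 = 0.1993  (Nike)
  w_1 = 0.126853·1.3913 + 0.012937·5.4990 = 0.2476  (Qualcomm)
  w_2 = 0.126853·2.6052 + 0.012937·17.2044 = 0.5530  (Alcoa)
Σw_i=1.0000  μᵀw=0.1510
σ²=wᵀΣw=λ₁·μ_p+λ₂ = 0.126853·0.151 + 0.012937 = 0.032091 ≈ 0.0321


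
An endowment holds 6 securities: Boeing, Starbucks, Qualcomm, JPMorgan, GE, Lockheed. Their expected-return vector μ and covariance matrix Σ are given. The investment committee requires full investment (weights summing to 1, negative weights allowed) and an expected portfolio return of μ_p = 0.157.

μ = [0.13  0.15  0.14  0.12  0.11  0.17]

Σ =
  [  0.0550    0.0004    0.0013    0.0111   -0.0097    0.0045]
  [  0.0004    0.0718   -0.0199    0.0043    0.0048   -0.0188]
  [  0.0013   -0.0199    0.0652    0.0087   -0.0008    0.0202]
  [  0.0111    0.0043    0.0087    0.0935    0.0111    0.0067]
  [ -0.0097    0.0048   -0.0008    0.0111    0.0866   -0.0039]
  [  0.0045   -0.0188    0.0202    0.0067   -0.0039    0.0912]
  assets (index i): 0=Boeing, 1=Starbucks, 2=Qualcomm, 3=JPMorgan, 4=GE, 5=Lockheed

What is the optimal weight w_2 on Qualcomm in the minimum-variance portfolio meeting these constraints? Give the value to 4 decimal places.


0.2164

g=Σ⁻¹μ = [2.3116  3.1340  2.4449  0.3333  1.4204  1.8908]
h=Σ⁻¹𝟙 = [18.2274  20.4188  17.5678  3.6954  12.6256  10.6520]
a=μᵀg=1.630567  b=𝟙ᵀg=11.534983  c=𝟙ᵀh=83.187030  D=ac−b²=2.586165
λ₁=(c·0.157−b)/D = (83.187030·0.157−11.534983)/2.586165 = 0.589824
λ₂=(a−b·0.157)/D = (1.630567−11.534983·0.157)/2.586165 = -0.069766
w* = 0.589824·g + -0.069766·h:
  w_0 = 0.589824·2.3116 + -0.069766·18.2274 = 0.0918  (Boeing)
  w_1 = 0.589824·3.1340 + -0.069766·20.4188 = 0.4240  (Starbucks)
  w_2 = 0.589824·2.4449 + -0.069766·17.5678 = 0.2164  (Qualcomm)
  w_3 = 0.589824·0.3333 + -0.069766·3.6954 = -0.0613  (JPMorgan)
  w_4 = 0.589824·1.4204 + -0.069766·12.6256 = -0.0430  (GE)
  w_5 = 0.589824·1.8908 + -0.069766·10.6520 = 0.3721  (Lockheed)
Σw_i=1.0000  μᵀw=0.1570
σ²=wᵀΣw=λ₁·μ_p+λ₂ = 0.589824·0.157 + -0.069766 = 0.022837 ≈ 0.0228


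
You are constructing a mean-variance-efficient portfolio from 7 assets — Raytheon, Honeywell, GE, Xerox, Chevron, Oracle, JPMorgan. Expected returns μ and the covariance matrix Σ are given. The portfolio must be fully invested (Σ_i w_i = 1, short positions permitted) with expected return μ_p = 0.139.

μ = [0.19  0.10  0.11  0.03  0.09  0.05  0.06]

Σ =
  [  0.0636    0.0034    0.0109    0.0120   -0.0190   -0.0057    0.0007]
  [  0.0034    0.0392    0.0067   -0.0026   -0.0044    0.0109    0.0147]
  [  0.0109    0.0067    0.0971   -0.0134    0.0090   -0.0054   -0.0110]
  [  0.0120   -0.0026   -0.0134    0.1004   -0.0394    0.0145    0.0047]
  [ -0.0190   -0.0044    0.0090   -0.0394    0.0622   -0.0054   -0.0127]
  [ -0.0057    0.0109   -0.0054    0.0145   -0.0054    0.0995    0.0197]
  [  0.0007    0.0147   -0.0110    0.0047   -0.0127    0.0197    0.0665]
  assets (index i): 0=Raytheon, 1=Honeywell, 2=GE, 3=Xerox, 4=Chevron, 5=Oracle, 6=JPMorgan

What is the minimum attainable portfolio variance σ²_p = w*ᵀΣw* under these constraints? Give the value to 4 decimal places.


0.0162

p=Σ⁻¹μ = [3.6513  2.1926  0.5439  1.3660  3.7338  0.3077  0.9945]
q=Σ⁻¹𝟙 = [21.4960  21.0826  7.9772  23.9765  41.9299  4.9563  16.3153]
a=μᵀp=1.424907  b=𝟙ᵀp=12.789715  c=𝟙ᵀq=137.733870  D=ac−b²=32.681153
λ₁=(c·0.139−b)/D = (137.733870·0.139−12.789715)/32.681153 = 0.194464
λ₂=(a−b·0.139)/D = (1.424907−12.789715·0.139)/32.681153 = -0.010797
w* = 0.194464·p + -0.010797·q:
  w_0 = 0.194464·3.6513 + -0.010797·21.4960 = 0.4780  (Raytheon)
  w_1 = 0.194464·2.1926 + -0.010797·21.0826 = 0.1987  (Honeywell)
  w_2 = 0.194464·0.5439 + -0.010797·7.9772 = 0.0196  (GE)
  w_3 = 0.194464·1.3660 + -0.010797·23.9765 = 0.0068  (Xerox)
  w_4 = 0.194464·3.7338 + -0.010797·41.9299 = 0.2734  (Chevron)
  w_5 = 0.194464·0.3077 + -0.010797·4.9563 = 0.0063  (Oracle)
  w_6 = 0.194464·0.9945 + -0.010797·16.3153 = 0.0172  (JPMorgan)
Σw_i=1.0000  μᵀw=0.1390
σ²=wᵀΣw=λ₁·μ_p+λ₂ = 0.194464·0.139 + -0.010797 = 0.016233 ≈ 0.0162


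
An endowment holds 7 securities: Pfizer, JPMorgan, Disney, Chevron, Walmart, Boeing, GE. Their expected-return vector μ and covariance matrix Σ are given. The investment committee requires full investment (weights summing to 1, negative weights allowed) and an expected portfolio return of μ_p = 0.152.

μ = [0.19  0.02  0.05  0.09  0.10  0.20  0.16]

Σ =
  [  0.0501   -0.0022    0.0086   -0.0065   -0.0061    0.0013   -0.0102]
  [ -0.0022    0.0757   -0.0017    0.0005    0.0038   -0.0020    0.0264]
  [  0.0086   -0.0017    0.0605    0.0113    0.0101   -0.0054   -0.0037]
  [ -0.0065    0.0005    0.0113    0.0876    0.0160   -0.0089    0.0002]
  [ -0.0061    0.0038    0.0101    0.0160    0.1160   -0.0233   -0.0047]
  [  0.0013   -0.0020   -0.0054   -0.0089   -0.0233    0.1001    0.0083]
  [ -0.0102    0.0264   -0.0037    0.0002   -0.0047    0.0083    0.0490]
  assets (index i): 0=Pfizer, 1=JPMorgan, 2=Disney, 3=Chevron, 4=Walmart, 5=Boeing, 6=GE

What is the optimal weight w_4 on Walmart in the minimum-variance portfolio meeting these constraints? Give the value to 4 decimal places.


0.1108

g=Σ⁻¹μ = [5.0207  -1.3077  0.0414  1.3047  1.5812  1.9927  4.8269]
h=Σ⁻¹𝟙 = [25.1074  6.2125  11.7538  10.9774  10.5082  12.0113  22.1035]
a=μᵀg=2.376237  b=𝟙ᵀg=13.459957  c=𝟙ᵀh=98.674143  D=ac−b²=53.302724
λ₁=(c·0.152−b)/D = (98.674143·0.152−13.459957)/53.302724 = 0.028864
λ₂=(a−b·0.152)/D = (2.376237−13.459957·0.152)/53.302724 = 0.006197
w* = 0.028864·g + 0.006197·h:
  w_0 = 0.028864·5.0207 + 0.006197·25.1074 = 0.3005  (Pfizer)
  w_1 = 0.028864·-1.3077 + 0.006197·6.2125 = 0.0008  (JPMorgan)
  w_2 = 0.028864·0.0414 + 0.006197·11.7538 = 0.0740  (Disney)
  w_3 = 0.028864·1.3047 + 0.006197·10.9774 = 0.1057  (Chevron)
  w_4 = 0.028864·1.5812 + 0.006197·10.5082 = 0.1108  (Walmart)
  w_5 = 0.028864·1.9927 + 0.006197·12.0113 = 0.1320  (Boeing)
  w_6 = 0.028864·4.8269 + 0.006197·22.1035 = 0.2763  (GE)
Σw_i=1.0000  μᵀw=0.1520
σ²=wᵀΣw=λ₁·μ_p+λ₂ = 0.028864·0.152 + 0.006197 = 0.010584 ≈ 0.0106


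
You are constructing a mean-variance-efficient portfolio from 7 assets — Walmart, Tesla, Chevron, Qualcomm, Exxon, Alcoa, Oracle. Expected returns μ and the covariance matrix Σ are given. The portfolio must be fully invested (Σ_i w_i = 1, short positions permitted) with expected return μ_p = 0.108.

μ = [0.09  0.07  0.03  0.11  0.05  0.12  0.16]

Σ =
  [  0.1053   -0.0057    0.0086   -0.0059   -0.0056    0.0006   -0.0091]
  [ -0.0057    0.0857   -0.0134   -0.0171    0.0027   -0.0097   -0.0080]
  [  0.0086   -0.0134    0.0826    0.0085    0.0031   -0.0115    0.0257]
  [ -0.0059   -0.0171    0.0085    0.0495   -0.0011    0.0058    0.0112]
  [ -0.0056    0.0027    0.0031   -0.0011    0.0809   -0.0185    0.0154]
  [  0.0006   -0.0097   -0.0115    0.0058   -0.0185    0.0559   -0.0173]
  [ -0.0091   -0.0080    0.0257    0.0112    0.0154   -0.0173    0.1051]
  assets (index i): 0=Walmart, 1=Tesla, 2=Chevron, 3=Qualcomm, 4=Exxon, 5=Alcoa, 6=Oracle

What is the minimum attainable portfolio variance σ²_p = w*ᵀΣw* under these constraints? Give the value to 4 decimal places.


p=Σ⁻¹μ = [1.2695  1.8663  0.1240  2.2229  1.0380  3.1765  1.8779]
q=Σ⁻¹𝟙 = [12.4605  22.7090  12.9606  21.9863  17.5313  30.7626  9.3048]
a=μᵀp=1.226689  b=𝟙ᵀp=11.575253  c=𝟙ᵀq=127.715311  D=ac−b²=22.680477
λ₁=(c·0.108−b)/D = (127.715311·0.108−11.575253)/22.680477 = 0.097793
λ₂=(a−b·0.108)/D = (1.226689−11.575253·0.108)/22.680477 = -0.001033
w* = 0.097793·p + -0.001033·q:
  w_0 = 0.097793·1.2695 + -0.001033·12.4605 = 0.1113  (Walmart)
  w_1 = 0.097793·1.8663 + -0.001033·22.7090 = 0.1590  (Tesla)
  w_2 = 0.097793·0.1240 + -0.001033·12.9606 = -0.0013  (Chevron)
  w_3 = 0.097793·2.2229 + -0.001033·21.9863 = 0.1947  (Qualcomm)
  w_4 = 0.097793·1.0380 + -0.001033·17.5313 = 0.0834  (Exxon)
  w_5 = 0.097793·3.1765 + -0.001033·30.7626 = 0.2788  (Alcoa)
  w_6 = 0.097793·1.8779 + -0.001033·9.3048 = 0.1740  (Oracle)
Σw_i=1.0000  μᵀw=0.1080
σ²=wᵀΣw=λ₁·μ_p+λ₂ = 0.097793·0.108 + -0.001033 = 0.009528 ≈ 0.0095

0.0095


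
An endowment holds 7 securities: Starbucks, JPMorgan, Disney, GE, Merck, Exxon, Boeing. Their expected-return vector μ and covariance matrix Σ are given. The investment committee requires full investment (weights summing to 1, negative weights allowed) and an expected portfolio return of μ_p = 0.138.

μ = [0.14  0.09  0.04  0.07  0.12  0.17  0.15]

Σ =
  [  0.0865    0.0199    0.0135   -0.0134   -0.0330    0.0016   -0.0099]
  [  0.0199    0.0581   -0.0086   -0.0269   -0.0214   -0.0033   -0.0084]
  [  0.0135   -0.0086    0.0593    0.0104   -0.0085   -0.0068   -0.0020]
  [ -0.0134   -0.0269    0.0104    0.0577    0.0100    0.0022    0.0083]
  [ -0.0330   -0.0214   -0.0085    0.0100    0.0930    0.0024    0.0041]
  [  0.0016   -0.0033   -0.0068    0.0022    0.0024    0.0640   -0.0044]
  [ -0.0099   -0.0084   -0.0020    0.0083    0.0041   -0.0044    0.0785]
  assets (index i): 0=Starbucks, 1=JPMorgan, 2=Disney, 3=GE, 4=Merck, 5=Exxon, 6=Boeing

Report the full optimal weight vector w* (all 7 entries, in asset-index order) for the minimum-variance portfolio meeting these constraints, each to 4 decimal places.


x=Σ⁻¹μ = [2.1982  3.4312  1.0523  2.2428  2.5359  2.8810  2.3739]
y=Σ⁻¹𝟙 = [13.5452  40.6276  20.5560  28.7712  22.4942  18.8436  16.1575]
a=μᵀx=1.965816  b=𝟙ᵀx=16.715379  c=𝟙ᵀy=160.995293  D=ac−b²=37.083288
λ₁=(c·0.138−b)/D = (160.995293·0.138−16.715379)/37.083288 = 0.148368
λ₂=(a−b·0.138)/D = (1.965816−16.715379·0.138)/37.083288 = -0.009193
w* = 0.148368·x + -0.009193·y:
  w_0 = 0.148368·2.1982 + -0.009193·13.5452 = 0.2016  (Starbucks)
  w_1 = 0.148368·3.4312 + -0.009193·40.6276 = 0.1356  (JPMorgan)
  w_2 = 0.148368·1.0523 + -0.009193·20.5560 = -0.0328  (Disney)
  w_3 = 0.148368·2.2428 + -0.009193·28.7712 = 0.0683  (GE)
  w_4 = 0.148368·2.5359 + -0.009193·22.4942 = 0.1695  (Merck)
  w_5 = 0.148368·2.8810 + -0.009193·18.8436 = 0.2542  (Exxon)
  w_6 = 0.148368·2.3739 + -0.009193·16.1575 = 0.2037  (Boeing)
Σw_i=1.0000  μᵀw=0.1380
σ²=wᵀΣw=λ₁·μ_p+λ₂ = 0.148368·0.138 + -0.009193 = 0.011282 ≈ 0.0113

0.2016  0.1356  -0.0328  0.0683  0.1695  0.2542  0.2037


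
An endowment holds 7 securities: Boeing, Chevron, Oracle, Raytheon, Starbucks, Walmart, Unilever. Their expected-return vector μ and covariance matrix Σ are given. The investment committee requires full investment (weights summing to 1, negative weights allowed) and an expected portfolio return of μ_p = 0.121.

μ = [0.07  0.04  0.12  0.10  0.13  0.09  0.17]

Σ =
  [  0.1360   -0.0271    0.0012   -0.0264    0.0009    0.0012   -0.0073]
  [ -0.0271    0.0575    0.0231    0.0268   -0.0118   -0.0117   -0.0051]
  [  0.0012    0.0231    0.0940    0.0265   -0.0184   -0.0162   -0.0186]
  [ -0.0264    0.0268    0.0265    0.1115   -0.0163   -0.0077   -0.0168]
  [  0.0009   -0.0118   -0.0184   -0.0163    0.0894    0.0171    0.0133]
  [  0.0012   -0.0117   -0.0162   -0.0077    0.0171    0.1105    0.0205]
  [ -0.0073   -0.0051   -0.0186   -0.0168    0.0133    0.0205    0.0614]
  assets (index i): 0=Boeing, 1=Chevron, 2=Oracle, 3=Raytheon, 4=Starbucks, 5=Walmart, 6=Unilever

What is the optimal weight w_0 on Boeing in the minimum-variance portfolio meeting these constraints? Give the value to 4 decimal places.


0.1121

u=Σ⁻¹μ = [1.0352  0.5247  1.7888  1.3537  1.5569  0.3445  3.3954]
v=Σ⁻¹𝟙 = [14.4645  21.3521  10.2195  10.3685  13.3912  7.5367  20.2957]
a=μᵀu=1.254097  b=𝟙ᵀu=9.999212  c=𝟙ᵀv=97.628123  D=ac−b²=22.450906
λ₁=(c·0.121−b)/D = (97.628123·0.121−9.999212)/22.450906 = 0.080789
λ₂=(a−b·0.121)/D = (1.254097−9.999212·0.121)/22.450906 = 0.001968
w* = 0.080789·u + 0.001968·v:
  w_0 = 0.080789·1.0352 + 0.001968·14.4645 = 0.1121  (Boeing)
  w_1 = 0.080789·0.5247 + 0.001968·21.3521 = 0.0844  (Chevron)
  w_2 = 0.080789·1.7888 + 0.001968·10.2195 = 0.1646  (Oracle)
  w_3 = 0.080789·1.3537 + 0.001968·10.3685 = 0.1298  (Raytheon)
  w_4 = 0.080789·1.5569 + 0.001968·13.3912 = 0.1521  (Starbucks)
  w_5 = 0.080789·0.3445 + 0.001968·7.5367 = 0.0427  (Walmart)
  w_6 = 0.080789·3.3954 + 0.001968·20.2957 = 0.3143  (Unilever)
Σw_i=1.0000  μᵀw=0.1210
σ²=wᵀΣw=λ₁·μ_p+λ₂ = 0.080789·0.121 + 0.001968 = 0.011744 ≈ 0.0117


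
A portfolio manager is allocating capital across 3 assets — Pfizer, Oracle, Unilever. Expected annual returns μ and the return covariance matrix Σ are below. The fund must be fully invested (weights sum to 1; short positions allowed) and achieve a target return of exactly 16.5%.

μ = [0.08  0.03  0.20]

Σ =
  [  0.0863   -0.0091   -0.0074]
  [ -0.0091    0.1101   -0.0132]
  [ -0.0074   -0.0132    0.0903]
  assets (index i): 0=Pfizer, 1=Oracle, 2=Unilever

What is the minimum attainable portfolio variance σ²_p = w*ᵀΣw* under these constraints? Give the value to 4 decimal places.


0.0489

g=Σ⁻¹μ = [1.2033  0.6609  2.4101]
h=Σ⁻¹𝟙 = [14.0418  11.9178  13.9670]
a=μᵀg=0.598106  b=𝟙ᵀg=4.274285  c=𝟙ᵀh=39.926605  D=ac−b²=5.610821
λ₁=(c·0.165−b)/D = (39.926605·0.165−4.274285)/5.610821 = 0.412347
λ₂=(a−b·0.165)/D = (0.598106−4.274285·0.165)/5.610821 = -0.019097
w* = 0.412347·g + -0.019097·h:
  w_0 = 0.412347·1.2033 + -0.019097·14.0418 = 0.2280  (Pfizer)
  w_1 = 0.412347·0.6609 + -0.019097·11.9178 = 0.0449  (Oracle)
  w_2 = 0.412347·2.4101 + -0.019097·13.9670 = 0.7270  (Unilever)
Σw_i=1.0000  μᵀw=0.1650
σ²=wᵀΣw=λ₁·μ_p+λ₂ = 0.412347·0.165 + -0.019097 = 0.048940 ≈ 0.0489


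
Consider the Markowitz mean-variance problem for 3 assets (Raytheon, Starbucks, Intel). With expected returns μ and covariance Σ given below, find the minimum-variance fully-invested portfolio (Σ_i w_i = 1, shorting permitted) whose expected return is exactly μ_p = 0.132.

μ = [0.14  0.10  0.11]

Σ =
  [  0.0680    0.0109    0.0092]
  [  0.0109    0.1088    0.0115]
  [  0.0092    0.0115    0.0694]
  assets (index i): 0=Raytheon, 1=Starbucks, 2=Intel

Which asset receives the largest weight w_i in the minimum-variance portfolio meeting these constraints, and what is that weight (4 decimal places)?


Raytheon (0.7416)

u=Σ⁻¹μ = [1.7927  0.6077  1.2467]
v=Σ⁻¹𝟙 = [12.0419  6.7487  11.6946]
a=μᵀu=0.448890  b=𝟙ᵀu=3.647138  c=𝟙ᵀv=30.485165  D=ac−b²=0.382867
λ₁=(c·0.132−b)/D = (30.485165·0.132−3.647138)/0.382867 = 0.984423
λ₂=(a−b·0.132)/D = (0.448890−3.647138·0.132)/0.382867 = -0.084970
w* = 0.984423·u + -0.084970·v:
  w_0 = 0.984423·1.7927 + -0.084970·12.0419 = 0.7416  (Raytheon)
  w_1 = 0.984423·0.6077 + -0.084970·6.7487 = 0.0248  (Starbucks)
  w_2 = 0.984423·1.2467 + -0.084970·11.6946 = 0.2335  (Intel)
Σw_i=1.0000  μᵀw=0.1320
σ²=wᵀΣw=λ₁·μ_p+λ₂ = 0.984423·0.132 + -0.084970 = 0.044974 ≈ 0.0450


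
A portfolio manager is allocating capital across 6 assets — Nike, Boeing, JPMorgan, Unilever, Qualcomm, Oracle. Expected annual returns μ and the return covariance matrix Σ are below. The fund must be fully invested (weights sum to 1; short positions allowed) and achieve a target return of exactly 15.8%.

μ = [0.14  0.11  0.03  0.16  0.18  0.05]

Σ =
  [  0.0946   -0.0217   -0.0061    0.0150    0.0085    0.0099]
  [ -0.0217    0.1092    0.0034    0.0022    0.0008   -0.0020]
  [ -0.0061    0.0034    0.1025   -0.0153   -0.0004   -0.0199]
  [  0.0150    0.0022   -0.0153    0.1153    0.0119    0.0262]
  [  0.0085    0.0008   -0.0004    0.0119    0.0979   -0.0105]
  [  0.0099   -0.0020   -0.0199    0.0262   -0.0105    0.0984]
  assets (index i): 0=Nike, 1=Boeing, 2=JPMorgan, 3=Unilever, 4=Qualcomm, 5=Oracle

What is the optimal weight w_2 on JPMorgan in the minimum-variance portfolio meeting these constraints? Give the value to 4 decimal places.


x=Σ⁻¹μ = [1.4585  1.2551  0.5719  0.9879  1.6283  0.4133]
y=Σ⁻¹𝟙 = [11.0230  10.9776  13.1048  5.1127  9.8457  11.6163]
a=μᵀx=0.831230  b=𝟙ᵀx=6.314967  c=𝟙ᵀy=61.680025  D=ac−b²=11.391463
λ₁=(c·0.158−b)/D = (61.680025·0.158−6.314967)/11.391463 = 0.301145
λ₂=(a−b·0.158)/D = (0.831230−6.314967·0.158)/11.391463 = -0.014619
w* = 0.301145·x + -0.014619·y:
  w_0 = 0.301145·1.4585 + -0.014619·11.0230 = 0.2781  (Nike)
  w_1 = 0.301145·1.2551 + -0.014619·10.9776 = 0.2175  (Boeing)
  w_2 = 0.301145·0.5719 + -0.014619·13.1048 = -0.0194  (JPMorgan)
  w_3 = 0.301145·0.9879 + -0.014619·5.1127 = 0.2228  (Unilever)
  w_4 = 0.301145·1.6283 + -0.014619·9.8457 = 0.3464  (Qualcomm)
  w_5 = 0.301145·0.4133 + -0.014619·11.6163 = -0.0454  (Oracle)
Σw_i=1.0000  μᵀw=0.1580
σ²=wᵀΣw=λ₁·μ_p+λ₂ = 0.301145·0.158 + -0.014619 = 0.032962 ≈ 0.0330

-0.0194


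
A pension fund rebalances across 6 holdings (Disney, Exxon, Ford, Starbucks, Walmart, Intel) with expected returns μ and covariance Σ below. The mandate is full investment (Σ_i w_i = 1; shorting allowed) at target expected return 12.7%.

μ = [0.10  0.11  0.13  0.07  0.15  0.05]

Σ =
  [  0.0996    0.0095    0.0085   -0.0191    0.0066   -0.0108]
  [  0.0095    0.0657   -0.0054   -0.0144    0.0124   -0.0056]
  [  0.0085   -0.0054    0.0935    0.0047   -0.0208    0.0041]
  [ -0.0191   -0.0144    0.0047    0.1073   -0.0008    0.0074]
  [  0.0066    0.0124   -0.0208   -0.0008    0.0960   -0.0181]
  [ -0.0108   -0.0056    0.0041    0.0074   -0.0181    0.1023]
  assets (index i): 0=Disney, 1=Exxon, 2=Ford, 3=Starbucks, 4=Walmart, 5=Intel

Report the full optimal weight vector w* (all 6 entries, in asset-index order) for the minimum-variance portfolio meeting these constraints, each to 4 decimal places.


0.0642  0.2022  0.3224  0.0450  0.3497  0.0165

p=Σ⁻¹μ = [0.8452  1.6173  1.7336  0.8985  1.8403  0.8576]
q=Σ⁻¹𝟙 = [10.2738  16.0398  12.3793  11.9825  12.8038  12.6403]
a=μᵀp=0.869600  b=𝟙ᵀp=7.792428  c=𝟙ᵀq=76.119533  D=ac−b²=5.471578
λ₁=(c·0.127−b)/D = (76.119533·0.127−7.792428)/5.471578 = 0.342635
λ₂=(a−b·0.127)/D = (0.869600−7.792428·0.127)/5.471578 = -0.021939
w* = 0.342635·p + -0.021939·q:
  w_0 = 0.342635·0.8452 + -0.021939·10.2738 = 0.0642  (Disney)
  w_1 = 0.342635·1.6173 + -0.021939·16.0398 = 0.2022  (Exxon)
  w_2 = 0.342635·1.7336 + -0.021939·12.3793 = 0.3224  (Ford)
  w_3 = 0.342635·0.8985 + -0.021939·11.9825 = 0.0450  (Starbucks)
  w_4 = 0.342635·1.8403 + -0.021939·12.8038 = 0.3497  (Walmart)
  w_5 = 0.342635·0.8576 + -0.021939·12.6403 = 0.0165  (Intel)
Σw_i=1.0000  μᵀw=0.1270
σ²=wᵀΣw=λ₁·μ_p+λ₂ = 0.342635·0.127 + -0.021939 = 0.021576 ≈ 0.0216


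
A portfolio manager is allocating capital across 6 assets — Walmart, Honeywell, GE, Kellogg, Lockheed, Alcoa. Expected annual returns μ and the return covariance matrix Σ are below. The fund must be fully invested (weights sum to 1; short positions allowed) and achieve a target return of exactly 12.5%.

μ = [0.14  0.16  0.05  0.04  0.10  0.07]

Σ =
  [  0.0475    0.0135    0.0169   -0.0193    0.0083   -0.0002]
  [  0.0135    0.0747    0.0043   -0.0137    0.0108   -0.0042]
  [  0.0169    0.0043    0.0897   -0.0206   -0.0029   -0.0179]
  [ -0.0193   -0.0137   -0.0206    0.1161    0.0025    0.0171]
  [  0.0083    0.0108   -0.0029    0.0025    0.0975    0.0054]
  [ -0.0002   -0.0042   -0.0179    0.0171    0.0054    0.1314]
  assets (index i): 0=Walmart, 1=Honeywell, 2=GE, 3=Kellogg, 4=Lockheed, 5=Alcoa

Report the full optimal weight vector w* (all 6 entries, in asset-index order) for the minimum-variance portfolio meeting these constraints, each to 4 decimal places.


u=Σ⁻¹μ = [2.6266  1.7715  0.3141  0.9620  0.5635  0.4878]
v=Σ⁻¹𝟙 = [17.9107  11.3913  12.1403  13.8225  7.0575  7.5667]
a=μᵀu=0.795841  b=𝟙ᵀu=6.725433  c=𝟙ᵀv=69.888905  D=ac−b²=10.389023
λ₁=(c·0.125−b)/D = (69.888905·0.125−6.725433)/10.389023 = 0.193539
λ₂=(a−b·0.125)/D = (0.795841−6.725433·0.125)/10.389023 = -0.004316
w* = 0.193539·u + -0.004316·v:
  w_0 = 0.193539·2.6266 + -0.004316·17.9107 = 0.4310  (Walmart)
  w_1 = 0.193539·1.7715 + -0.004316·11.3913 = 0.2937  (Honeywell)
  w_2 = 0.193539·0.3141 + -0.004316·12.1403 = 0.0084  (GE)
  w_3 = 0.193539·0.9620 + -0.004316·13.8225 = 0.1265  (Kellogg)
  w_4 = 0.193539·0.5635 + -0.004316·7.0575 = 0.0786  (Lockheed)
  w_5 = 0.193539·0.4878 + -0.004316·7.5667 = 0.0617  (Alcoa)
Σw_i=1.0000  μᵀw=0.1250
σ²=wᵀΣw=λ₁·μ_p+λ₂ = 0.193539·0.125 + -0.004316 = 0.019876 ≈ 0.0199

0.4310  0.2937  0.0084  0.1265  0.0786  0.0617


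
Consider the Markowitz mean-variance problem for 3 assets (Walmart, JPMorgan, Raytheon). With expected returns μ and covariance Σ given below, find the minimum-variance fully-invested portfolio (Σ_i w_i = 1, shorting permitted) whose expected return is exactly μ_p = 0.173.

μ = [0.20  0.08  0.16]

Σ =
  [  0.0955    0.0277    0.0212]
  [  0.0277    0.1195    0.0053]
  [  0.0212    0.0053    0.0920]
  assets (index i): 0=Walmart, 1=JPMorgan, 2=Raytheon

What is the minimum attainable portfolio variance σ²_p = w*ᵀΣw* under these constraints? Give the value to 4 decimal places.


g=Σ⁻¹μ = [1.7397  0.2074  1.3263]
h=Σ⁻¹𝟙 = [6.6116  6.4376  8.9752]
a=μᵀg=0.576732  b=𝟙ᵀg=3.273348  c=𝟙ᵀh=22.024324  D=ac−b²=1.987321
λ₁=(c·0.173−b)/D = (22.024324·0.173−3.273348)/1.987321 = 0.270142
λ₂=(a−b·0.173)/D = (0.576732−3.273348·0.173)/1.987321 = 0.005255
w* = 0.270142·g + 0.005255·h:
  w_0 = 0.270142·1.7397 + 0.005255·6.6116 = 0.5047  (Walmart)
  w_1 = 0.270142·0.2074 + 0.005255·6.4376 = 0.0898  (JPMorgan)
  w_2 = 0.270142·1.3263 + 0.005255·8.9752 = 0.4055  (Raytheon)
Σw_i=1.0000  μᵀw=0.1730
σ²=wᵀΣw=λ₁·μ_p+λ₂ = 0.270142·0.173 + 0.005255 = 0.051989 ≈ 0.0520

0.0520


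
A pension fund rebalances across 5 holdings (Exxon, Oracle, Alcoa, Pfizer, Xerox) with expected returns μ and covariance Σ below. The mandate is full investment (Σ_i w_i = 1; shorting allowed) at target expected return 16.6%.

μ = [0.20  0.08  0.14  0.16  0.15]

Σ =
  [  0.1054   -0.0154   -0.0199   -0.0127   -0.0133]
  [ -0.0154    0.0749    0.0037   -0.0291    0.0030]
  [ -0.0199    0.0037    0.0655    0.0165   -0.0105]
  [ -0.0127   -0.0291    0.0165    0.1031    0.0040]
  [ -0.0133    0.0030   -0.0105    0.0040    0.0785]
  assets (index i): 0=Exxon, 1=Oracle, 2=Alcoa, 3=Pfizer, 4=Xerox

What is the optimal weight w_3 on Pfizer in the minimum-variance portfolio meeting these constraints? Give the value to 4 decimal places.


g=Σ⁻¹μ = [3.3755  2.3019  2.9491  2.0413  2.6852]
h=Σ⁻¹𝟙 = [20.1842  21.4935  19.2866  14.4991  17.1781]
a=μᵀg=2.001512  b=𝟙ᵀg=13.353021  c=𝟙ᵀh=92.641564  D=ac−b²=7.120050
λ₁=(c·0.166−b)/D = (92.641564·0.166−13.353021)/7.120050 = 0.284475
λ₂=(a−b·0.166)/D = (2.001512−13.353021·0.166)/7.120050 = -0.030209
w* = 0.284475·g + -0.030209·h:
  w_0 = 0.284475·3.3755 + -0.030209·20.1842 = 0.3505  (Exxon)
  w_1 = 0.284475·2.3019 + -0.030209·21.4935 = 0.0055  (Oracle)
  w_2 = 0.284475·2.9491 + -0.030209·19.2866 = 0.2563  (Alcoa)
  w_3 = 0.284475·2.0413 + -0.030209·14.4991 = 0.1427  (Pfizer)
  w_4 = 0.284475·2.6852 + -0.030209·17.1781 = 0.2449  (Xerox)
Σw_i=1.0000  μᵀw=0.1660
σ²=wᵀΣw=λ₁·μ_p+λ₂ = 0.284475·0.166 + -0.030209 = 0.017014 ≈ 0.0170

0.1427


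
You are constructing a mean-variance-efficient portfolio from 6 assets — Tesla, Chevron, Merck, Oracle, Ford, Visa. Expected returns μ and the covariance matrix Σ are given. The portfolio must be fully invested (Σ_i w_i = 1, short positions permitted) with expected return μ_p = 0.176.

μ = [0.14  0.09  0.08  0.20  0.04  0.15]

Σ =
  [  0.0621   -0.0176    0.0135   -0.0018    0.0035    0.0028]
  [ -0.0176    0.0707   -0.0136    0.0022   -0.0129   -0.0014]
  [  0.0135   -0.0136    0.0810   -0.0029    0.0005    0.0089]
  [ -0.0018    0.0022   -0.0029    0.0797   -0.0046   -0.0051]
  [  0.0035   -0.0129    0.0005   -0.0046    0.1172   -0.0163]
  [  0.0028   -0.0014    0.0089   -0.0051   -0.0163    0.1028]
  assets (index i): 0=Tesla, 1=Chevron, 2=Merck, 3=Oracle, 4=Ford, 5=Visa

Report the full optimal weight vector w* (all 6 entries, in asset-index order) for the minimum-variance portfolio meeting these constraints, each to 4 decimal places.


0.3367  0.0872  -0.0551  0.4765  -0.0628  0.2175

p=Σ⁻¹μ = [2.6545  2.1925  0.8276  2.6898  0.8293  1.6100]
q=Σ⁻¹𝟙 = [19.2607  23.3736  12.2652  14.2239  12.5881  11.1611]
a=μᵀp=1.447809  b=𝟙ᵀp=10.803808  c=𝟙ᵀq=92.872667  D=ac−b²=17.739649
λ₁=(c·0.176−b)/D = (92.872667·0.176−10.803808)/17.739649 = 0.312395
λ₂=(a−b·0.176)/D = (1.447809−10.803808·0.176)/17.739649 = -0.025573
w* = 0.312395·p + -0.025573·q:
  w_0 = 0.312395·2.6545 + -0.025573·19.2607 = 0.3367  (Tesla)
  w_1 = 0.312395·2.1925 + -0.025573·23.3736 = 0.0872  (Chevron)
  w_2 = 0.312395·0.8276 + -0.025573·12.2652 = -0.0551  (Merck)
  w_3 = 0.312395·2.6898 + -0.025573·14.2239 = 0.4765  (Oracle)
  w_4 = 0.312395·0.8293 + -0.025573·12.5881 = -0.0628  (Ford)
  w_5 = 0.312395·1.6100 + -0.025573·11.1611 = 0.2175  (Visa)
Σw_i=1.0000  μᵀw=0.1760
σ²=wᵀΣw=λ₁·μ_p+λ₂ = 0.312395·0.176 + -0.025573 = 0.029408 ≈ 0.0294


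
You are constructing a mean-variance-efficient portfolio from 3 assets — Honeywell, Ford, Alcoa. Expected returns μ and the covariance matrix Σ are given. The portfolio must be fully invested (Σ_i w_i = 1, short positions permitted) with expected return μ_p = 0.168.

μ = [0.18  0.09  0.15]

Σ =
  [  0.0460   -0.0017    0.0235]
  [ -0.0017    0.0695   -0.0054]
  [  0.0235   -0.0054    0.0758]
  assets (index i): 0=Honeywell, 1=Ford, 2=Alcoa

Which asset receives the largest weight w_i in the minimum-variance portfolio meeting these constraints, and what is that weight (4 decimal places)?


p=Σ⁻¹μ = [3.4492  1.4581  1.0134]
q=Σ⁻¹𝟙 = [17.8325  15.5060  8.7687]
a=μᵀp=0.904096  b=𝟙ᵀp=5.920698  c=𝟙ᵀq=42.107212  D=ac−b²=3.014314
λ₁=(c·0.168−b)/D = (42.107212·0.168−5.920698)/3.014314 = 0.382612
λ₂=(a−b·0.168)/D = (0.904096−5.920698·0.168)/3.014314 = -0.030050
w* = 0.382612·p + -0.030050·q:
  w_0 = 0.382612·3.4492 + -0.030050·17.8325 = 0.7838  (Honeywell)
  w_1 = 0.382612·1.4581 + -0.030050·15.5060 = 0.0919  (Ford)
  w_2 = 0.382612·1.0134 + -0.030050·8.7687 = 0.1242  (Alcoa)
Σw_i=1.0000  μᵀw=0.1680
σ²=wᵀΣw=λ₁·μ_p+λ₂ = 0.382612·0.168 + -0.030050 = 0.034229 ≈ 0.0342

Honeywell (0.7838)
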